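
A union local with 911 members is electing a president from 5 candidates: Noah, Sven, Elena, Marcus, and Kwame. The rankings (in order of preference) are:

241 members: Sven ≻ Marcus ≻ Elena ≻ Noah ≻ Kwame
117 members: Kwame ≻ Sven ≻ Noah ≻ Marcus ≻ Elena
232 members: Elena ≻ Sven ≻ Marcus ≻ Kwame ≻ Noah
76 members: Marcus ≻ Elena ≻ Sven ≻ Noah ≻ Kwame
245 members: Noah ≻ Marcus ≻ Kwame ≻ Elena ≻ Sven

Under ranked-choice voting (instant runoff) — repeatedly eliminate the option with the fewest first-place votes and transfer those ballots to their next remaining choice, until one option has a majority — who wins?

Round 1: Noah 245, Sven 241, Elena 232, Marcus 76, Kwame 117. Eliminate Marcus.
Round 2: Noah 245, Sven 241, Elena 308, Kwame 117. Eliminate Kwame.
Round 3: Noah 245, Sven 358, Elena 308. Eliminate Noah.
Round 4: Sven 358, Elena 553. Elena has a majority.

Elena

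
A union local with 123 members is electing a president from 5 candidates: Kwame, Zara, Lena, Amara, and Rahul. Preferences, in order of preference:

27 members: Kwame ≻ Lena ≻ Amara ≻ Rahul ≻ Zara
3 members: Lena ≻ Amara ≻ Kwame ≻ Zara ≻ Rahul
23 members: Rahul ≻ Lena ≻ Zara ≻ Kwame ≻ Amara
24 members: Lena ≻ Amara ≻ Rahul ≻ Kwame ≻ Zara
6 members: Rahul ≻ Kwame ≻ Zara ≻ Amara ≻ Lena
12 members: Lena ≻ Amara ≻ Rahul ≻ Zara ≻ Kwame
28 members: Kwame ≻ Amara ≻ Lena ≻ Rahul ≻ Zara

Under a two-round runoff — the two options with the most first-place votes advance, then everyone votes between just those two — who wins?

Round 1 first-place votes: Kwame 55, Zara 0, Lena 39, Amara 0, Rahul 29.
Kwame and Lena advance.
Runoff: Kwame is preferred to Lena by 61 voters; Lena by 62.
Lena wins the runoff.

Lena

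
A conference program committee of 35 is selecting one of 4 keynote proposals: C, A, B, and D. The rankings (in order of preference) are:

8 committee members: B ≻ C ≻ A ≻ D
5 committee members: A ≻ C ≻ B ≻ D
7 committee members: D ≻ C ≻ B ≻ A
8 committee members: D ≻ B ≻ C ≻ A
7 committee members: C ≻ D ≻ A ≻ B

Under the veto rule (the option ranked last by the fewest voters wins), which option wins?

Last-place votes: C 0, A 15, B 7, D 13.
C is ranked last by the fewest voters, so C wins.

C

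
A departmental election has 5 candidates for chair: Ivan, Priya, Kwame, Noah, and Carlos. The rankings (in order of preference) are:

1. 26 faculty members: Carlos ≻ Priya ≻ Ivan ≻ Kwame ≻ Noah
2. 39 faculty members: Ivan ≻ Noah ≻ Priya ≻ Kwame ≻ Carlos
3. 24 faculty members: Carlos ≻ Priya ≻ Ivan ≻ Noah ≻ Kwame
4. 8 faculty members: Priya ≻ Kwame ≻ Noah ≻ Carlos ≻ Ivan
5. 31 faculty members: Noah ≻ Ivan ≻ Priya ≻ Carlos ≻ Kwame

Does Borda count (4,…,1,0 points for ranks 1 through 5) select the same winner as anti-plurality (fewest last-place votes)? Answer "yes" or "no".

Borda — scores: Ivan 349, Priya 322, Kwame 89, Noah 281, Carlos 239. Winner: Ivan.
Anti-plurality — last-place votes: Ivan 8, Priya 0, Kwame 55, Noah 26, Carlos 39. Winner: Priya.
The two methods disagree.

no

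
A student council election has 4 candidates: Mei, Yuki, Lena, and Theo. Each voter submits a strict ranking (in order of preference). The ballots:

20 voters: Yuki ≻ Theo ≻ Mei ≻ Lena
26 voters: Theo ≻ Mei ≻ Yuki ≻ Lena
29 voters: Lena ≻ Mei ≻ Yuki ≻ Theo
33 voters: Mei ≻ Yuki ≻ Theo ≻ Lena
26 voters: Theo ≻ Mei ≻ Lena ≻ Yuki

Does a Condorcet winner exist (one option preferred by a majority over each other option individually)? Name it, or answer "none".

none

Checking pairwise contests:
Theo beats Mei 72–62.
Mei beats Yuki 114–20.
Mei beats Lena 105–29.
Yuki beats Theo 82–52.
Every option loses at least one head-to-head, so there is no Condorcet winner.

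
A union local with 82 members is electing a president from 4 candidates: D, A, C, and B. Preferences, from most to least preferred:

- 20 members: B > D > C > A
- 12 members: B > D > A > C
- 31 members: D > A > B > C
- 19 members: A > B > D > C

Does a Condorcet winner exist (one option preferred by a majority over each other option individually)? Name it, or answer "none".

none

Checking pairwise contests:
B beats D 51–31.
D beats A 63–19.
D beats C 82–0.
A beats B 50–32.
Every option loses at least one head-to-head, so there is no Condorcet winner.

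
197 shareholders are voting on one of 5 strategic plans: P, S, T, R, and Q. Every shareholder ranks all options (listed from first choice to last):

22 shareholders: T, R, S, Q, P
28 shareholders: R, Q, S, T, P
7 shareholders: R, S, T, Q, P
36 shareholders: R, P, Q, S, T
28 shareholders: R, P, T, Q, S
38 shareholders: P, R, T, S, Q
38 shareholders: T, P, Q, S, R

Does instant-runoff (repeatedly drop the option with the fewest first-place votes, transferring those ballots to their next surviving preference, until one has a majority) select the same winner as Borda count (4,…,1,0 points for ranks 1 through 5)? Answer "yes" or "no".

Instant-runoff — R1 P 38, S 0, T 60, R 99, Q 0 (R winner). Winner: R.
Borda — scores: P 458, S 233, T 414, R 576, Q 289. Winner: R.
The two methods agree.

yes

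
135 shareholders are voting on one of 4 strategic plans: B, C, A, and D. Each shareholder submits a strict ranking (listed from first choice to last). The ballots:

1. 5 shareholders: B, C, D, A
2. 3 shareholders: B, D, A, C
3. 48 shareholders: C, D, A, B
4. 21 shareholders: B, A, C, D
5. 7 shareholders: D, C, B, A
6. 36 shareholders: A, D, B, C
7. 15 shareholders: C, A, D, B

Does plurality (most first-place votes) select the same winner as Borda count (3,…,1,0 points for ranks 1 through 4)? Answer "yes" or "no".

Plurality — first-place votes: B 29, C 63, A 36, D 7. Winner: C.
Borda — scores: B 130, C 234, A 231, D 215. Winner: C.
The two methods agree.

yes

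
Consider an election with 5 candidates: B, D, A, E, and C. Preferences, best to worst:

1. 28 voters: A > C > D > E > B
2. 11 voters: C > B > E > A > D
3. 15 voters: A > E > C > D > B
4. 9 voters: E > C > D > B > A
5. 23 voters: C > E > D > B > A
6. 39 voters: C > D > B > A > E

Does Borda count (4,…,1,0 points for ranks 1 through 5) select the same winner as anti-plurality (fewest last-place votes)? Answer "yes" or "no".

yes

Borda — scores: B 143, D 252, A 222, E 200, C 433. Winner: C.
Anti-plurality — last-place votes: B 43, D 11, A 32, E 39, C 0. Winner: C.
The two methods agree.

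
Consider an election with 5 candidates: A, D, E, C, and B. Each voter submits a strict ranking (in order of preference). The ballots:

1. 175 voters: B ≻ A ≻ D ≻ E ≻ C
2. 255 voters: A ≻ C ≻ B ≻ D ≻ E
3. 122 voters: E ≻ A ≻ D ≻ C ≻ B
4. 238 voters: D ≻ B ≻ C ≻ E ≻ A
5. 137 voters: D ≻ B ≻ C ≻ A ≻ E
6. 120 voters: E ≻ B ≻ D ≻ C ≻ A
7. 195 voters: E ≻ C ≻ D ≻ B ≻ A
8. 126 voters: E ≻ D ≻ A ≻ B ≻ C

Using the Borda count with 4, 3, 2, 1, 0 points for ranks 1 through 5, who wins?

D

A: 175·3 + 255·4 + 122·3 + 238·0 + 137·1 + 120·0 + 195·0 + 126·2 = 2300
D: 175·2 + 255·1 + 122·2 + 238·4 + 137·4 + 120·2 + 195·2 + 126·3 = 3357
E: 175·1 + 255·0 + 122·4 + 238·1 + 137·0 + 120·4 + 195·4 + 126·4 = 2665
C: 175·0 + 255·3 + 122·1 + 238·2 + 137·2 + 120·1 + 195·3 + 126·0 = 2342
B: 175·4 + 255·2 + 122·0 + 238·3 + 137·3 + 120·3 + 195·1 + 126·1 = 3016
D has the highest Borda score (3357).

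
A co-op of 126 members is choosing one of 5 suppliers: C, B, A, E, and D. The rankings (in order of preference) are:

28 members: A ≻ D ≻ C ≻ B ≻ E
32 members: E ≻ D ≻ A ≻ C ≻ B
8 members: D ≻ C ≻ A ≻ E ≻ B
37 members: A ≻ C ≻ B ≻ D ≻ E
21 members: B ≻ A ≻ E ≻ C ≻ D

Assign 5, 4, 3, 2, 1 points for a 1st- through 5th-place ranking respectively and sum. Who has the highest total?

A

C: 28·3 + 32·2 + 8·4 + 37·4 + 21·2 = 370
B: 28·2 + 32·1 + 8·1 + 37·3 + 21·5 = 312
A: 28·5 + 32·3 + 8·3 + 37·5 + 21·4 = 529
E: 28·1 + 32·5 + 8·2 + 37·1 + 21·3 = 304
D: 28·4 + 32·4 + 8·5 + 37·2 + 21·1 = 375
A has the highest Borda score (529).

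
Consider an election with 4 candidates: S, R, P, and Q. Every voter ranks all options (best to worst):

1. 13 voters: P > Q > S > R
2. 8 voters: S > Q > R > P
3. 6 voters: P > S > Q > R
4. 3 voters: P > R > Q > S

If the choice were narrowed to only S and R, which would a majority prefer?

S

Voters preferring S to R: 27; preferring R to S: 3.
S wins the head-to-head.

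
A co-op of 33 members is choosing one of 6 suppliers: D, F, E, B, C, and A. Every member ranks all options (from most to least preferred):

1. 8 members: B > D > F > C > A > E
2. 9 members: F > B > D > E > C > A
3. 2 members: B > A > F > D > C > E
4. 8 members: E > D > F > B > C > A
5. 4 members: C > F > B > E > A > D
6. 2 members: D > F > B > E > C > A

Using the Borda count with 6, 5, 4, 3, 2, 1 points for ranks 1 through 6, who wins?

F

D: 8·5 + 9·4 + 2·3 + 8·5 + 4·1 + 2·6 = 138
F: 8·4 + 9·6 + 2·4 + 8·4 + 4·5 + 2·5 = 156
E: 8·1 + 9·3 + 2·1 + 8·6 + 4·3 + 2·3 = 103
B: 8·6 + 9·5 + 2·6 + 8·3 + 4·4 + 2·4 = 153
C: 8·3 + 9·2 + 2·2 + 8·2 + 4·6 + 2·2 = 90
A: 8·2 + 9·1 + 2·5 + 8·1 + 4·2 + 2·1 = 53
F has the highest Borda score (156).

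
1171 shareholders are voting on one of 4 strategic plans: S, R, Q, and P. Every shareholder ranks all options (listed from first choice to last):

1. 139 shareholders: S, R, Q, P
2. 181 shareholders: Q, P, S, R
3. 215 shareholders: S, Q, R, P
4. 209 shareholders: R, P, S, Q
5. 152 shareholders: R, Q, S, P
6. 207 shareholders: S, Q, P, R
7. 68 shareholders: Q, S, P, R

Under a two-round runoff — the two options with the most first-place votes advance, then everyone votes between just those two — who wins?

S

Round 1 first-place votes: S 561, R 361, Q 249, P 0.
S and R advance.
Runoff: S is preferred to R by 810 voters; R by 361.
S wins the runoff.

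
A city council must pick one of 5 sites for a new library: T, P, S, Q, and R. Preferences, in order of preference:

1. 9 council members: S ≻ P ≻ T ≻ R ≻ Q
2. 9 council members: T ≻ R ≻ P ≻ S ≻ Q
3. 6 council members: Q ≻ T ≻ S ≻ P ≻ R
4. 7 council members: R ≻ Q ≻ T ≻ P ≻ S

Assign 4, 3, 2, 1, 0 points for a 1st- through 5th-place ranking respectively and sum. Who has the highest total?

T

T: 9·2 + 9·4 + 6·3 + 7·2 = 86
P: 9·3 + 9·2 + 6·1 + 7·1 = 58
S: 9·4 + 9·1 + 6·2 + 7·0 = 57
Q: 9·0 + 9·0 + 6·4 + 7·3 = 45
R: 9·1 + 9·3 + 6·0 + 7·4 = 64
T has the highest Borda score (86).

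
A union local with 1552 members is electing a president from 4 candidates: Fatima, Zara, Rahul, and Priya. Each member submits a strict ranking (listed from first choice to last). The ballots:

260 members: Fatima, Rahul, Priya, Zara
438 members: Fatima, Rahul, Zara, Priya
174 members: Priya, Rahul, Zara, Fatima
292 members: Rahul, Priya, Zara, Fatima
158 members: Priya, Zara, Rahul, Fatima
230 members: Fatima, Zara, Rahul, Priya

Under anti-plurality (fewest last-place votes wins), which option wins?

Rahul

Last-place votes: Fatima 624, Zara 260, Rahul 0, Priya 668.
Rahul is ranked last by the fewest voters, so Rahul wins.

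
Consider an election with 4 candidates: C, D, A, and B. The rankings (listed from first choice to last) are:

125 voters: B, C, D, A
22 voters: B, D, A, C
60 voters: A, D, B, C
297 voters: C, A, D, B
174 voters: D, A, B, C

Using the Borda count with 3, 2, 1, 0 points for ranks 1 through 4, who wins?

A

C: 125·2 + 22·0 + 60·0 + 297·3 + 174·0 = 1141
D: 125·1 + 22·2 + 60·2 + 297·1 + 174·3 = 1108
A: 125·0 + 22·1 + 60·3 + 297·2 + 174·2 = 1144
B: 125·3 + 22·3 + 60·1 + 297·0 + 174·1 = 675
A has the highest Borda score (1144).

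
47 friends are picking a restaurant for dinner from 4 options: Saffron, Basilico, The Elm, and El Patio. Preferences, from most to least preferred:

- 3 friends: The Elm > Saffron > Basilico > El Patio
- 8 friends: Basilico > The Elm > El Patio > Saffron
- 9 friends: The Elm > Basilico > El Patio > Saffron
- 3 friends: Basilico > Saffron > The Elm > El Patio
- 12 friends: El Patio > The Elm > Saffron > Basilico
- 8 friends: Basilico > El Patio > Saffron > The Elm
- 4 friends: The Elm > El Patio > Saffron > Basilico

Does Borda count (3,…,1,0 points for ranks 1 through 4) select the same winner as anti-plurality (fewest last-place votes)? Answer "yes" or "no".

Borda — scores: Saffron 36, Basilico 78, The Elm 91, El Patio 77. Winner: The Elm.
Anti-plurality — last-place votes: Saffron 17, Basilico 16, The Elm 8, El Patio 6. Winner: El Patio.
The two methods disagree.

no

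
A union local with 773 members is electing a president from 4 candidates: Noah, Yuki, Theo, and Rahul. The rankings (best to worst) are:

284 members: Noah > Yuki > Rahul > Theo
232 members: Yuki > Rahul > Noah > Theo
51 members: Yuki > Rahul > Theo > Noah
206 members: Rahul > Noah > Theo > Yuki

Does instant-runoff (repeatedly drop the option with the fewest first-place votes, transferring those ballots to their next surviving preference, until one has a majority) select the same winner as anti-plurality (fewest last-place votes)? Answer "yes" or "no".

Instant-runoff — R1 Noah 284, Yuki 283, Theo 0, Rahul 206 (Theo out); R2 Noah 284, Yuki 283, Rahul 206 (Rahul out); R3 Noah 490, Yuki 283 (Noah winner). Winner: Noah.
Anti-plurality — last-place votes: Noah 51, Yuki 206, Theo 516, Rahul 0. Winner: Rahul.
The two methods disagree.

no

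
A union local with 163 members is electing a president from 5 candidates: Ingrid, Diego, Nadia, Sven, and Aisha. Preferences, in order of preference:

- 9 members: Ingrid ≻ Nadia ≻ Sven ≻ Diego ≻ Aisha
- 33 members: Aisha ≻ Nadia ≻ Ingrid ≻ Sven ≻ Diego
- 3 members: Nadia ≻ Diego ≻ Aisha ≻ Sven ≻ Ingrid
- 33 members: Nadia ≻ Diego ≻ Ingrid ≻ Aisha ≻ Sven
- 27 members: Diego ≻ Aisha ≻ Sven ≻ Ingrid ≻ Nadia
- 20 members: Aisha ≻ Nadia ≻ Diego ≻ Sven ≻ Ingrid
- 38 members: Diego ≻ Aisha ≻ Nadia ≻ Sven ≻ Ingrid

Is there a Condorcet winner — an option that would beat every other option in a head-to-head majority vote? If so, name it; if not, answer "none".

Checking pairwise contests:
Diego beats Ingrid 121–42.
Nadia beats Diego 98–65.
Aisha beats Nadia 118–45.
Diego beats Sven 121–42.
Diego beats Aisha 110–53.
Every option loses at least one head-to-head, so there is no Condorcet winner.

none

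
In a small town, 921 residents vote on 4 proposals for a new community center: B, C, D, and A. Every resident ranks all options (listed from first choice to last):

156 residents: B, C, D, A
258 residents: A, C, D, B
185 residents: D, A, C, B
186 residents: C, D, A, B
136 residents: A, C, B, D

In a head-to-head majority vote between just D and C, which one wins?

Voters preferring D to C: 185; preferring C to D: 736.
C wins the head-to-head.

C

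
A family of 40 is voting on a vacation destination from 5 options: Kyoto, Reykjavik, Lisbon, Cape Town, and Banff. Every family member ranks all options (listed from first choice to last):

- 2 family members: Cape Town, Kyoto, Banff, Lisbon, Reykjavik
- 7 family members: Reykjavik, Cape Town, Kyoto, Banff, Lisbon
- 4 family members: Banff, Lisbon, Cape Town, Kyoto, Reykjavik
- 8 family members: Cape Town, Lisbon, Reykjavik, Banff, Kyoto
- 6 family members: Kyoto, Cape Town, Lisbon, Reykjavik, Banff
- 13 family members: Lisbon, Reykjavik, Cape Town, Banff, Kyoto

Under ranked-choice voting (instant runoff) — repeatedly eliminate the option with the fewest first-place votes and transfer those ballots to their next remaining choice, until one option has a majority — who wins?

Cape Town

Round 1: Kyoto 6, Reykjavik 7, Lisbon 13, Cape Town 10, Banff 4. Eliminate Banff.
Round 2: Kyoto 6, Reykjavik 7, Lisbon 17, Cape Town 10. Eliminate Kyoto.
Round 3: Reykjavik 7, Lisbon 17, Cape Town 16. Eliminate Reykjavik.
Round 4: Lisbon 17, Cape Town 23. Cape Town has a majority.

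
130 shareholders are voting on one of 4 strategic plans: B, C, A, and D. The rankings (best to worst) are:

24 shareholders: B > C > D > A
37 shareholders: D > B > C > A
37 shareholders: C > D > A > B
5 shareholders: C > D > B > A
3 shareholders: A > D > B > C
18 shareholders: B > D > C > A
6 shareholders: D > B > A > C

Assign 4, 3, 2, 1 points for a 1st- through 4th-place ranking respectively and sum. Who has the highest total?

B: 24·4 + 37·3 + 37·1 + 5·2 + 3·2 + 18·4 + 6·3 = 350
C: 24·3 + 37·2 + 37·4 + 5·4 + 3·1 + 18·2 + 6·1 = 359
A: 24·1 + 37·1 + 37·2 + 5·1 + 3·4 + 18·1 + 6·2 = 182
D: 24·2 + 37·4 + 37·3 + 5·3 + 3·3 + 18·3 + 6·4 = 409
D has the highest Borda score (409).

D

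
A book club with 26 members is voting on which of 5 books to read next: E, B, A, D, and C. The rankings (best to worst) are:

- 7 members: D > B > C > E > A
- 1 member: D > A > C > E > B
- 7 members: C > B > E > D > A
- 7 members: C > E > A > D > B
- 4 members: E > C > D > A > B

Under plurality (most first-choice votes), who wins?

First-place votes: E 4, B 0, A 0, D 8, C 14.
C has the most first-place votes.

C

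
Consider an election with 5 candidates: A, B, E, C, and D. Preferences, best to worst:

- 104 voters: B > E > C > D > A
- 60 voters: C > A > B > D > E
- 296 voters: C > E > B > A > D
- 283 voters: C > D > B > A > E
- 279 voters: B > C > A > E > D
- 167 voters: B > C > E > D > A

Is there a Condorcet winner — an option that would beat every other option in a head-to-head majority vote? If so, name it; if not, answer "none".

C vs A: 1189–0 for C.
C vs B: 639–550 for C.
C vs E: 1085–104 for C.
C vs D: 1189–0 for C.
C beats every other option head-to-head.

C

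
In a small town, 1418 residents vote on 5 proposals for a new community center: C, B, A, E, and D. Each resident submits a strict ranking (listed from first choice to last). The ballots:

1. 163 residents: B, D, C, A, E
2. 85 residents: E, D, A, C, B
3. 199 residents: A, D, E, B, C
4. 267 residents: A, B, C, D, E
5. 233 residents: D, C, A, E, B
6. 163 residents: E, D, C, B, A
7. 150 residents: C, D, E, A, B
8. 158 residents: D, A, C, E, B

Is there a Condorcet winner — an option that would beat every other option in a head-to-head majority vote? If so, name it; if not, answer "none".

D vs C: 1001–417 for D.
D vs B: 988–430 for D.
D vs A: 952–466 for D.
D vs E: 1170–248 for D.
D beats every other option head-to-head.

D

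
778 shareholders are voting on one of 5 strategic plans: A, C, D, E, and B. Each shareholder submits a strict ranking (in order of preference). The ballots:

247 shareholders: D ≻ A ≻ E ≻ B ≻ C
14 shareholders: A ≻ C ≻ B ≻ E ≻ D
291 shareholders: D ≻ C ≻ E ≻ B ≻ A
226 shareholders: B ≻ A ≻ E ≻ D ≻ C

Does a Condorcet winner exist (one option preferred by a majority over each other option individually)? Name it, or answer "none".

D

D vs A: 538–240 for D.
D vs C: 764–14 for D.
D vs E: 538–240 for D.
D vs B: 538–240 for D.
D beats every other option head-to-head.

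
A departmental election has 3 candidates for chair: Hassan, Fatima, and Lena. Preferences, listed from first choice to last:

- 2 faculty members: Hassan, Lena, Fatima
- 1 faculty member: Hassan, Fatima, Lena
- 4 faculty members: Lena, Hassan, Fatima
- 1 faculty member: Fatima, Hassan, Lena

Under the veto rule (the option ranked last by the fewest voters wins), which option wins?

Last-place votes: Hassan 0, Fatima 6, Lena 2.
Hassan is ranked last by the fewest voters, so Hassan wins.

Hassan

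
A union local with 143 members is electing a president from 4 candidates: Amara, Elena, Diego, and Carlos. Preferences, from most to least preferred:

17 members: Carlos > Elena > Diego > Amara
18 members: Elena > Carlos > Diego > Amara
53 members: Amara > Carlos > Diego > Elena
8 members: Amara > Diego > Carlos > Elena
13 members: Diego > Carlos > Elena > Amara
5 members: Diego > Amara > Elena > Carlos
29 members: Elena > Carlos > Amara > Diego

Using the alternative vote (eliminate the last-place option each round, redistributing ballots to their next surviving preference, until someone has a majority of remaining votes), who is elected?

Round 1: Amara 61, Elena 47, Diego 18, Carlos 17. Eliminate Carlos.
Round 2: Amara 61, Elena 64, Diego 18. Eliminate Diego.
Round 3: Amara 66, Elena 77. Elena has a majority.

Elena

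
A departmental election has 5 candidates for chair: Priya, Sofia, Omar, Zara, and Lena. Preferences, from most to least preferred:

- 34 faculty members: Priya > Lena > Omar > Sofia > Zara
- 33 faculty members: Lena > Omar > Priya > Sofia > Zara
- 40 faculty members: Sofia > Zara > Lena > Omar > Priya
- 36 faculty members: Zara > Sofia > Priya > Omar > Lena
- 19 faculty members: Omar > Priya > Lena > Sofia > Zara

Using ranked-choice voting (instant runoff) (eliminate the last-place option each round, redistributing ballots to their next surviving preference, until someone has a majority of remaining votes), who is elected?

Priya

Round 1: Priya 34, Sofia 40, Omar 19, Zara 36, Lena 33. Eliminate Omar.
Round 2: Priya 53, Sofia 40, Zara 36, Lena 33. Eliminate Lena.
Round 3: Priya 86, Sofia 40, Zara 36. Priya has a majority.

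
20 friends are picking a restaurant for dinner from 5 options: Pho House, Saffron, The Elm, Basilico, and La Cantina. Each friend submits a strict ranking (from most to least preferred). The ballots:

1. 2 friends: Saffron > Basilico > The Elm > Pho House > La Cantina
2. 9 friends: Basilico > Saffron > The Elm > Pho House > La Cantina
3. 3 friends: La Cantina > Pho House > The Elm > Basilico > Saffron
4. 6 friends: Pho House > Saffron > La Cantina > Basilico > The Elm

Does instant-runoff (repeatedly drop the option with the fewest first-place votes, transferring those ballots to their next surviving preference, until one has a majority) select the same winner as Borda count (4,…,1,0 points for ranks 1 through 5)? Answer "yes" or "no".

Instant-runoff — R1 Pho House 6, Saffron 2, The Elm 0, Basilico 9, La Cantina 3 (The Elm out); R2 Pho House 6, Saffron 2, Basilico 9, La Cantina 3 (Saffron out); R3 Pho House 6, Basilico 11, La Cantina 3 (Basilico winner). Winner: Basilico.
Borda — scores: Pho House 44, Saffron 53, The Elm 28, Basilico 51, La Cantina 24. Winner: Saffron.
The two methods disagree.

no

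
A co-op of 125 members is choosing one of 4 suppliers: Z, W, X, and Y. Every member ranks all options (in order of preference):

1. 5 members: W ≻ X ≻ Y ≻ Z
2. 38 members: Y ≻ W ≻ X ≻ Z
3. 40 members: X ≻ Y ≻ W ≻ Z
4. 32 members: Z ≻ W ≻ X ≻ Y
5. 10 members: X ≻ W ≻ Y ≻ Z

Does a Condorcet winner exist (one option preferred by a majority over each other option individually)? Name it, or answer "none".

Checking pairwise contests:
W beats Z 93–32.
Y beats W 78–47.
W beats X 75–50.
X beats Y 87–38.
Every option loses at least one head-to-head, so there is no Condorcet winner.

none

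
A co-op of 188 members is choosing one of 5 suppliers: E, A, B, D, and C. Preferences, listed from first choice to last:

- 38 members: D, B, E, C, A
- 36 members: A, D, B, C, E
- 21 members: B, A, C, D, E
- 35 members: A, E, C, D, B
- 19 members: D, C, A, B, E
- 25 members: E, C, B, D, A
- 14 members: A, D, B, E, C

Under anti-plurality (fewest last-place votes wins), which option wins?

Last-place votes: E 76, A 63, B 35, D 0, C 14.
D is ranked last by the fewest voters, so D wins.

D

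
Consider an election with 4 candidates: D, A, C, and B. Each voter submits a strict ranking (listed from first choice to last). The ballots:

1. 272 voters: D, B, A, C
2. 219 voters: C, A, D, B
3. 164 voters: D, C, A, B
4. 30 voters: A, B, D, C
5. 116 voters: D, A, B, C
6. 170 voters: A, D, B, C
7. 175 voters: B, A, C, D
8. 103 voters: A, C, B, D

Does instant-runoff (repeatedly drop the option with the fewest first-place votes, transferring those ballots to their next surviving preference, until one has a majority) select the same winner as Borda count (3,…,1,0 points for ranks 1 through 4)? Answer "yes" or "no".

Instant-runoff — R1 D 552, A 303, C 219, B 175 (B out); R2 D 552, A 478, C 219 (C out); R3 D 552, A 697 (A winner). Winner: A.
Borda — scores: D 2245, A 2365, C 1366, B 1518. Winner: A.
The two methods agree.

yes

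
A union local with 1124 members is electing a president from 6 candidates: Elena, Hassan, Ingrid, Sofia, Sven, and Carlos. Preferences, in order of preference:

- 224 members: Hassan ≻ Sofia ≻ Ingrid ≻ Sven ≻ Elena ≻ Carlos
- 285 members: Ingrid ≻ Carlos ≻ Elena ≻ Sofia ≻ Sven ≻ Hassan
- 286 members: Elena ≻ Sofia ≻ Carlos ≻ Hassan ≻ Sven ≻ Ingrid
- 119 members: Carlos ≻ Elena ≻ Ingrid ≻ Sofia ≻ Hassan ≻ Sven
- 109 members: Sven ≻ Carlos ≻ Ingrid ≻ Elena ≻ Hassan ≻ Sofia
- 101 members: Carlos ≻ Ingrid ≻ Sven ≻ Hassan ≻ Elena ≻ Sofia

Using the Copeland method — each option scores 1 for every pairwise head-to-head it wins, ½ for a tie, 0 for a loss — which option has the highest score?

Carlos

Elena: beats Hassan, Sofia, and Sven; loses to Ingrid and Carlos → score 3.
Hassan: beats Sven; loses to Elena, Ingrid, Sofia, and Carlos → score 1.
Ingrid: beats Elena, Hassan, Sofia, and Sven; loses to Carlos → score 4.
Sofia: beats Hassan and Sven; loses to Elena, Ingrid, and Carlos → score 2.
Sven: loses to Elena, Hassan, Ingrid, Sofia, and Carlos → score 0.
Carlos: beats Elena, Hassan, Ingrid, Sofia, and Sven → score 5.
Carlos has the best pairwise record.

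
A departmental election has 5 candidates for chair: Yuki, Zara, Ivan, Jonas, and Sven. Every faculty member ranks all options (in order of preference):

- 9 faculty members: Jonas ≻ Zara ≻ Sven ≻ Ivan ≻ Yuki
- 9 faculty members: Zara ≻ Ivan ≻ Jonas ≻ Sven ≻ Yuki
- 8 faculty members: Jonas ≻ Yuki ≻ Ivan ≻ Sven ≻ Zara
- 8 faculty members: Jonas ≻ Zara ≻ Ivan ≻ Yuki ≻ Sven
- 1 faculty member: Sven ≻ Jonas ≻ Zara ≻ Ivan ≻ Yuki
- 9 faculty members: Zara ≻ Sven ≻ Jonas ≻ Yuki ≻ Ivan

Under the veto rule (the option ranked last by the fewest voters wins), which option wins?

Jonas

Last-place votes: Yuki 19, Zara 8, Ivan 9, Jonas 0, Sven 8.
Jonas is ranked last by the fewest voters, so Jonas wins.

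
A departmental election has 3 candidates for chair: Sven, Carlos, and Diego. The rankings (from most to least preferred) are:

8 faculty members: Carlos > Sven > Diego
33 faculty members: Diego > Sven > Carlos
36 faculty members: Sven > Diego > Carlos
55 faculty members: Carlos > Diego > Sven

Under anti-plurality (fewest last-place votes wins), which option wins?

Last-place votes: Sven 55, Carlos 69, Diego 8.
Diego is ranked last by the fewest voters, so Diego wins.

Diego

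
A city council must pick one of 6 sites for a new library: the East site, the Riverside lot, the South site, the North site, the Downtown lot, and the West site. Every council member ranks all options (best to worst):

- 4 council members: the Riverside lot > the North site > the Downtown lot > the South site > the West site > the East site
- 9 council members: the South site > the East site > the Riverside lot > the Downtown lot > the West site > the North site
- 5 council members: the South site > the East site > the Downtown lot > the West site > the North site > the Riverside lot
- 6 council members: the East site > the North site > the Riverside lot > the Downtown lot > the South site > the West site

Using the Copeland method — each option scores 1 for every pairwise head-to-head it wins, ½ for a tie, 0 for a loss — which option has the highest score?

the South site

the East site: beats the Riverside lot, the North site, the Downtown lot, and the West site; loses to the South site → score 4.
the Riverside lot: beats the North site, the Downtown lot, and the West site; loses to the East site and the South site → score 3.
the South site: beats the East site, the Riverside lot, the North site, the Downtown lot, and the West site → score 5.
the North site: loses to the East site, the Riverside lot, the South site, the Downtown lot, and the West site → score 0.
the Downtown lot: beats the North site and the West site; loses to the East site, the Riverside lot, and the South site → score 2.
the West site: beats the North site; loses to the East site, the Riverside lot, the South site, and the Downtown lot → score 1.
the South site has the best pairwise record.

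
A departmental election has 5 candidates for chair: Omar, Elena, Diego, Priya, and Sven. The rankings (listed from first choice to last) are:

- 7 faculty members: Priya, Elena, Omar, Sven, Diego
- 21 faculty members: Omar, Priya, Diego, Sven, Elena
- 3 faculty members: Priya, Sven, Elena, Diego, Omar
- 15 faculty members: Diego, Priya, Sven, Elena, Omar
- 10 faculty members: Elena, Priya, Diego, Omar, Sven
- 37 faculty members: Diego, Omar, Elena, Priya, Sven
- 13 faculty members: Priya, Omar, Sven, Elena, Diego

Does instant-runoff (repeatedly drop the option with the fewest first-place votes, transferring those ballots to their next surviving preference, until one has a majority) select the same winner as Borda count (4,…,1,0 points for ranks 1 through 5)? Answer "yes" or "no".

Instant-runoff — R1 Omar 21, Elena 10, Diego 52, Priya 23, Sven 0 (Sven out); R2 Omar 21, Elena 10, Diego 52, Priya 23 (Elena out); R3 Omar 21, Diego 52, Priya 33 (Omar out); R4 Diego 52, Priya 54 (Priya winner). Winner: Priya.
Borda — scores: Omar 258, Elena 169, Diego 273, Priya 267, Sven 93. Winner: Diego.
The two methods disagree.

no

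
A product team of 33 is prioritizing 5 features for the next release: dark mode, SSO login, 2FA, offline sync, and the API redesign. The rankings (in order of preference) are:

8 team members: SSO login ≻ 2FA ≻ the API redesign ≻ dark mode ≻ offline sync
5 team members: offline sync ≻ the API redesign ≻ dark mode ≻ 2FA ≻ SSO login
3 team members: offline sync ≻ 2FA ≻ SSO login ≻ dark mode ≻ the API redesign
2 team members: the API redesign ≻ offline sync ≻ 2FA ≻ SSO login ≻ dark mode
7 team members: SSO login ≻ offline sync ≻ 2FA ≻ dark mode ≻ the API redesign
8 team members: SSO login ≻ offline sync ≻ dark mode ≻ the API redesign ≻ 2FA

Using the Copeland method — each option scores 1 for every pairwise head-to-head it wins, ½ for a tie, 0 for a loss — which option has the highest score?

dark mode: beats the API redesign; loses to SSO login, 2FA, and offline sync → score 1.
SSO login: beats dark mode, 2FA, offline sync, and the API redesign → score 4.
2FA: beats dark mode and the API redesign; loses to SSO login and offline sync → score 2.
offline sync: beats dark mode, 2FA, and the API redesign; loses to SSO login → score 3.
the API redesign: loses to dark mode, SSO login, 2FA, and offline sync → score 0.
SSO login has the best pairwise record.

SSO login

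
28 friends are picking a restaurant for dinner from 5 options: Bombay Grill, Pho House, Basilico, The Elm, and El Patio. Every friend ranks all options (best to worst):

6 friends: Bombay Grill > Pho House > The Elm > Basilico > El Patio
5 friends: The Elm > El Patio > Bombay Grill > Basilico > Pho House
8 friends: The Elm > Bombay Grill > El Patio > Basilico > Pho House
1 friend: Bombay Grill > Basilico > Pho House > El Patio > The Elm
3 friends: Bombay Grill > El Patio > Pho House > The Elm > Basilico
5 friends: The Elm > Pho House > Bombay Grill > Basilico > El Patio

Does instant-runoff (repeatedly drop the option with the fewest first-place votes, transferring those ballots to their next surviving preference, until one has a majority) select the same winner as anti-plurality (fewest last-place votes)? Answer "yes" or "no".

no

Instant-runoff — R1 Bombay Grill 10, Pho House 0, Basilico 0, The Elm 18, El Patio 0 (The Elm winner). Winner: The Elm.
Anti-plurality — last-place votes: Bombay Grill 0, Pho House 13, Basilico 3, The Elm 1, El Patio 11. Winner: Bombay Grill.
The two methods disagree.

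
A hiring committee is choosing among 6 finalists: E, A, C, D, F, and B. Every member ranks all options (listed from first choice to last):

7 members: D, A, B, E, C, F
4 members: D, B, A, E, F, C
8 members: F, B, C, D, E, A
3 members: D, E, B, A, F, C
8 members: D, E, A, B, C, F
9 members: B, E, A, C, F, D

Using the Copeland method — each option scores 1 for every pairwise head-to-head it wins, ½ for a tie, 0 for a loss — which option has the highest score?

E: beats A, C, and F; loses to D and B → score 3.
A: beats C and F; loses to E, D, and B → score 2.
C: beats F; loses to E, A, D, and B → score 1.
D: beats E, A, C, F, and B → score 5.
F: loses to E, A, C, D, and B → score 0.
B: beats E, A, C, and F; loses to D → score 4.
D has the best pairwise record.

D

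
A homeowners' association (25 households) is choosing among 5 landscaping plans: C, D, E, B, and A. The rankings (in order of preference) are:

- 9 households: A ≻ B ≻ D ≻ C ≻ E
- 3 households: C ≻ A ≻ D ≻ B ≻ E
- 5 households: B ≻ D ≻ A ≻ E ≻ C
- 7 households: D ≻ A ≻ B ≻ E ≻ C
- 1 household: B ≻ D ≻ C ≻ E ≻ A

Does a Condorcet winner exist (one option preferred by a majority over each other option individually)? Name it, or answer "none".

none

Checking pairwise contests:
D beats C 22–3.
B beats D 15–10.
C beats E 13–12.
A beats B 19–6.
D beats A 13–12.
Every option loses at least one head-to-head, so there is no Condorcet winner.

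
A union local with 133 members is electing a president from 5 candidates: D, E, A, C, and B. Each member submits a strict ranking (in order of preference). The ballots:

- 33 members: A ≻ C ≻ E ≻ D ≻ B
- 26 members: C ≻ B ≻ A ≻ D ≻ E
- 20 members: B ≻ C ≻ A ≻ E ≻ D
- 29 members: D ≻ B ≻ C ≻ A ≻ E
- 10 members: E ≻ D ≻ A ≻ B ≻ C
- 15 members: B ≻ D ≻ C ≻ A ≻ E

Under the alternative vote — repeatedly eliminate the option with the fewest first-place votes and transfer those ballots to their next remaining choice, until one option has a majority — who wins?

Round 1: D 29, E 10, A 33, C 26, B 35. Eliminate E.
Round 2: D 39, A 33, C 26, B 35. Eliminate C.
Round 3: D 39, A 33, B 61. Eliminate A.
Round 4: D 72, B 61. D has a majority.

D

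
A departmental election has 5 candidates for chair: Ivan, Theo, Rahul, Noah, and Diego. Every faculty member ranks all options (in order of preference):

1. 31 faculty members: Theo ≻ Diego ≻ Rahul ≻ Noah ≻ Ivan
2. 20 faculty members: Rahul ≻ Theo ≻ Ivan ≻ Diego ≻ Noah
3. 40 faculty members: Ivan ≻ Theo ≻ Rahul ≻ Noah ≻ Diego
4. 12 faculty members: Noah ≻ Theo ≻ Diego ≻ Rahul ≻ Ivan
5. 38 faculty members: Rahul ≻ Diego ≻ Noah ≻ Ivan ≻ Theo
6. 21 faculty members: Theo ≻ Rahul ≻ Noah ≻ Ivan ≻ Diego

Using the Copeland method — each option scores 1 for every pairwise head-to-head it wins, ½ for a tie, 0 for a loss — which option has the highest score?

Ivan: ties Diego; loses to Theo, Rahul, and Noah → score 0.5.
Theo: beats Ivan, Rahul, Noah, and Diego → score 4.
Rahul: beats Ivan, Noah, and Diego; loses to Theo → score 3.
Noah: beats Ivan; loses to Theo, Rahul, and Diego → score 1.
Diego: beats Noah; ties Ivan; loses to Theo and Rahul → score 1.5.
Theo has the best pairwise record.

Theo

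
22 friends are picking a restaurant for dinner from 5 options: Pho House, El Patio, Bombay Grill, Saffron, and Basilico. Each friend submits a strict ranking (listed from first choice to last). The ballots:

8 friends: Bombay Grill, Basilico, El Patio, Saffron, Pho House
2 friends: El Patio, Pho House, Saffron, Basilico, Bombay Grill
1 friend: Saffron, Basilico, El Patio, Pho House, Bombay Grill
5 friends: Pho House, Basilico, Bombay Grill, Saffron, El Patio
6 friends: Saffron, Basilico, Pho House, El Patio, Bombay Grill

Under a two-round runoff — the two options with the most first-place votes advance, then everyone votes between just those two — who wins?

Round 1 first-place votes: Pho House 5, El Patio 2, Bombay Grill 8, Saffron 7, Basilico 0.
Bombay Grill and Saffron advance.
Runoff: Bombay Grill is preferred to Saffron by 13 voters; Saffron by 9.
Bombay Grill wins the runoff.

Bombay Grill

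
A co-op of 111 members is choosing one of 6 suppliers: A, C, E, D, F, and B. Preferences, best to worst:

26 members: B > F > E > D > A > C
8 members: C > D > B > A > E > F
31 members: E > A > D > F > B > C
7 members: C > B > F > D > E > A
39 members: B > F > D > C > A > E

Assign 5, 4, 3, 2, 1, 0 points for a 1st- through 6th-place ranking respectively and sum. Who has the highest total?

A: 26·1 + 8·2 + 31·4 + 7·0 + 39·1 = 205
C: 26·0 + 8·5 + 31·0 + 7·5 + 39·2 = 153
E: 26·3 + 8·1 + 31·5 + 7·1 + 39·0 = 248
D: 26·2 + 8·4 + 31·3 + 7·2 + 39·3 = 308
F: 26·4 + 8·0 + 31·2 + 7·3 + 39·4 = 343
B: 26·5 + 8·3 + 31·1 + 7·4 + 39·5 = 408
B has the highest Borda score (408).

B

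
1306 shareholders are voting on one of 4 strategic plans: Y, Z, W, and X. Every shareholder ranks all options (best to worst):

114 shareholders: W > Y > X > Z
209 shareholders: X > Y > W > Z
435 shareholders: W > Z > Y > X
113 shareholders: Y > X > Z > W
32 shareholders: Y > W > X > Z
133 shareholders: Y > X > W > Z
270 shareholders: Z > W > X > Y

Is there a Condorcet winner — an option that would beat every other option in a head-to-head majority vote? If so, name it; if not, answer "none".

W vs Y: 819–487 for W.
W vs Z: 923–383 for W.
W vs X: 851–455 for W.
W beats every other option head-to-head.

W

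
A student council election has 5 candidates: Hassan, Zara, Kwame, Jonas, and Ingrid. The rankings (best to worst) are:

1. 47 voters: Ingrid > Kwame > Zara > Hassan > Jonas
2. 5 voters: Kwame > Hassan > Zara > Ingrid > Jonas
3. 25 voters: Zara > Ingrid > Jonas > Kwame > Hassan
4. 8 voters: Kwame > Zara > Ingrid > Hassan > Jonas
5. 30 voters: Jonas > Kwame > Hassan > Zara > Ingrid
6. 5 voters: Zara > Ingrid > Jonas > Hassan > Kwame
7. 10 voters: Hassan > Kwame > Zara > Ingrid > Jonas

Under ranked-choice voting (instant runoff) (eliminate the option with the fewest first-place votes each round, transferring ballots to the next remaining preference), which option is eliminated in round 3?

Round 1: Hassan 10, Zara 30, Kwame 13, Jonas 30, Ingrid 47. Eliminate Hassan.
Round 2: Zara 30, Kwame 23, Jonas 30, Ingrid 47. Eliminate Kwame.
Round 3: Zara 53, Jonas 30, Ingrid 47. Eliminate Jonas.

Jonas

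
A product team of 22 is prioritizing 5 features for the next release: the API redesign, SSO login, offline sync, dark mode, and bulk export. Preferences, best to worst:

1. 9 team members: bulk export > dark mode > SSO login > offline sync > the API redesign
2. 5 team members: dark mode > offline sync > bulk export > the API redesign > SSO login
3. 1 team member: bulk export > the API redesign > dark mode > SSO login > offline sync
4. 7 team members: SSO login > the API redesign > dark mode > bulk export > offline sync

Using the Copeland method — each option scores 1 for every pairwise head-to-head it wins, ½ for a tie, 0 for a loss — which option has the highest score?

the API redesign: loses to SSO login, offline sync, dark mode, and bulk export → score 0.
SSO login: beats the API redesign and offline sync; loses to dark mode and bulk export → score 2.
offline sync: beats the API redesign; loses to SSO login, dark mode, and bulk export → score 1.
dark mode: beats the API redesign, SSO login, offline sync, and bulk export → score 4.
bulk export: beats the API redesign, SSO login, and offline sync; loses to dark mode → score 3.
dark mode has the best pairwise record.

dark mode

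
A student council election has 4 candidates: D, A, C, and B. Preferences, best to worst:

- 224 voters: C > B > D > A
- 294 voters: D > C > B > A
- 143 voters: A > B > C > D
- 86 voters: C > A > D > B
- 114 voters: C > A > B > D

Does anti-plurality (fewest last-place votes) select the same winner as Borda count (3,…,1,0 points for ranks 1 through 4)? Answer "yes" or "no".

yes

Anti-plurality — last-place votes: D 257, A 518, C 0, B 86. Winner: C.
Borda — scores: D 1192, A 829, C 2003, B 1142. Winner: C.
The two methods agree.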